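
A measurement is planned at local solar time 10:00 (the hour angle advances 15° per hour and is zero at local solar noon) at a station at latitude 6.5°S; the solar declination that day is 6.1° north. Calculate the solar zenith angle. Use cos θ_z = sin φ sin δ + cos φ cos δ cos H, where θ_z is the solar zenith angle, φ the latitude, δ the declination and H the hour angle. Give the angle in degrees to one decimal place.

Hour angle H = 15° × (10 − 12) = -30.00°.
cos θ_z = sin φ sin δ + cos φ cos δ cos H = (-0.1132)(0.1063) + (0.9936)(0.9943)(0.8660) = 0.8435.
θ_z = arccos(0.8435) = 32.49°.

32.5°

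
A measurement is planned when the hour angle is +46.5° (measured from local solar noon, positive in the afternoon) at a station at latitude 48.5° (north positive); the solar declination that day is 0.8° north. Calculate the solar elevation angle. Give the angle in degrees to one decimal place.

27.8°

cos θ_z = sin φ sin δ + cos φ cos δ cos H = (0.7490)(0.0140) + (0.6626)(0.9999)(0.6884) = 0.4666.
θ_z = arccos(0.4666) = 62.19°, so the elevation is 90° − 62.19° = 27.81°.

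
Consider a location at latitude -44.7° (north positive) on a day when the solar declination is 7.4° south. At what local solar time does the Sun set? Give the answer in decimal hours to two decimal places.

18.49 h

cos H_s = −tan(-44.7°) · tan(-7.4°) = -0.1285, so H_s = arccos(-0.1285) = 97.38°.
Sunset is at 12 + H_s/15 = 12 + 6.492 = 18.492 h local solar time.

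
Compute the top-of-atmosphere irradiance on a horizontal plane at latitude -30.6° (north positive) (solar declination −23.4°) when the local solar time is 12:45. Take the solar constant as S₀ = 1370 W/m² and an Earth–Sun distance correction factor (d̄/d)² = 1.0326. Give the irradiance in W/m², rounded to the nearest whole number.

Hour angle H = 15° × (12.75 − 12) = 11.25°.
With φ = -30.6°, δ = -23.4°, H = 11.25°: sin φ sin δ = 0.2022, cos φ cos δ cos H = 0.7748, so cos θ_z = 0.9770.
Top-of-atmosphere irradiance = S₀ (d̄/d)² cos θ_z = 1370 × 1.0326 × 0.9770 = 1382.12 W/m².

1382 W/m²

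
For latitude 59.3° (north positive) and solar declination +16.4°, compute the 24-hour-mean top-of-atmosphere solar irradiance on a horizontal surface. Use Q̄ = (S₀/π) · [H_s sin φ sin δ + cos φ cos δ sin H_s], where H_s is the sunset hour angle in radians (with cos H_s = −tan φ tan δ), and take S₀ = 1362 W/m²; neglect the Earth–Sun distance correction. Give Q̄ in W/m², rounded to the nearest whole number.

404 W/m²

The sunset hour angle satisfies cos H_s = −tan φ tan δ = -0.4957, giving H_s = 119.72°. In radians, H_s = 2.0895.
H_s sin φ sin δ = 2.0895 × 0.8599 × 0.2823 = 0.5072.
cos φ cos δ sin H_s = 0.5105 × 0.9593 × 0.8685 = 0.4253.
Q̄ = (1362/π) × (0.5072 + 0.4253) = 433.54 × 0.9325 = 404.28 W/m².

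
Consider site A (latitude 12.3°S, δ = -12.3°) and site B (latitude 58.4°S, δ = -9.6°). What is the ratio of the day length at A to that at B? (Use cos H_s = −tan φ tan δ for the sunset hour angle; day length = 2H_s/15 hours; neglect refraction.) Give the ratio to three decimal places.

A: H_s = arccos(−tan -12.3° · tan -12.3°) = 92.72°, so 2H_s/15 = 12.3627 h.
B: H_s = arccos(−tan -58.4° · tan -9.6°) = 105.96°, so 2H_s/15 = 14.1280 h.
Ratio A/B = 12.3627 / 14.1280 = 0.8750.

0.875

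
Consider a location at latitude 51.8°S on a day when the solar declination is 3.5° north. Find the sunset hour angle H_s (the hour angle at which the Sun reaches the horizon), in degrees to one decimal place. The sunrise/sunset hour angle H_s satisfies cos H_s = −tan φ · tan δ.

85.5°

cos H_s = −tan(-51.8°) · tan(3.5°) = 0.0777, so H_s = arccos(0.0777) = 85.54°.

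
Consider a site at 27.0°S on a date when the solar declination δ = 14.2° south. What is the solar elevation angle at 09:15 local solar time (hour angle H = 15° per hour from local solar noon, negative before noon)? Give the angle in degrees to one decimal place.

Hour angle H = 15° × (9.25 − 12) = -41.25°.
cos θ_z = sin(-27.0°) sin(-14.2°) + cos(-27.0°) cos(-14.2°) cos(-41.25°) = 0.1114 + 0.6494 = 0.7608.
θ_z = arccos(0.7608) = 40.47°, so the elevation is 90° − 40.47° = 49.53°.

49.5°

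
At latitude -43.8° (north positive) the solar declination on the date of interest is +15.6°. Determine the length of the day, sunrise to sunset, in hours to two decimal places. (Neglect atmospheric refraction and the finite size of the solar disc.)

9.93 hours

The sunset hour angle satisfies cos H_s = −tan φ tan δ = 0.2677, giving H_s = 74.47°.
Day length = 2 H_s / 15° h⁻¹ = 148.94° / 15 = 9.929 h.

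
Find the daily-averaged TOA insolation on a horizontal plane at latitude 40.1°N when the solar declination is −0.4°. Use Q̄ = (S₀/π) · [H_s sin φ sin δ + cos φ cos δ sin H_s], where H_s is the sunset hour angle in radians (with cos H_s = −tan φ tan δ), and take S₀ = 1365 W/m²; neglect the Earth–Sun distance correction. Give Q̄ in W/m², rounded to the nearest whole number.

329 W/m²

cos H_s = −tan(40.1°) · tan(-0.4°) = 0.0059, so H_s = arccos(0.0059) = 89.66°. In radians, H_s = 1.5649.
H_s sin φ sin δ = 1.5649 × 0.6441 × -0.0070 = -0.0071.
cos φ cos δ sin H_s = 0.7649 × 1.0000 × 1.0000 = 0.7649.
Q̄ = (1365/π) × (-0.0071 + 0.7649) = 434.49 × 0.7578 = 329.26 W/m².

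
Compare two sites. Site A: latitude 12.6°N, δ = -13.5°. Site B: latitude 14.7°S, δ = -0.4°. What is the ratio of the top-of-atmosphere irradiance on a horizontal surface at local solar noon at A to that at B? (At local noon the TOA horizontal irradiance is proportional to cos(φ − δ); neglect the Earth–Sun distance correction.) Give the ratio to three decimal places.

0.927

A: cos θ_z = cos(12.6° − (-13.5°)) = 0.8980.
B: cos θ_z = cos(-14.7° − (-0.4°)) = 0.9690.
Ratio A/B = 0.8980 / 0.9690 = 0.9267.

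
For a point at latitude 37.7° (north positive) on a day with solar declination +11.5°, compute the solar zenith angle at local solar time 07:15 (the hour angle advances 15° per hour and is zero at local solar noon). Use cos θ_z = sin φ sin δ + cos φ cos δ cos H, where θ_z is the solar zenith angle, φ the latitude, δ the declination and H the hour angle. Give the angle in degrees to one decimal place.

68.2°

Hour angle H = 15° × (7.25 − 12) = -71.25°.
cos θ_z = sin φ sin δ + cos φ cos δ cos H = (0.6115)(0.1994) + (0.7912)(0.9799)(0.3214) = 0.3711.
θ_z = arccos(0.3711) = 68.22°.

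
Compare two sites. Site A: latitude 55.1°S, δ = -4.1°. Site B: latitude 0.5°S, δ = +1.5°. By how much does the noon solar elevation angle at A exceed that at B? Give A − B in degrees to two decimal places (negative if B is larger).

-49.00°

A: 90° − |-55.1 − (-4.1)| = 39.00°.
B: 90° − |-0.5 − (1.5)| = 88.00°.
A − B = 39.00 − 88.00 = -49.00°.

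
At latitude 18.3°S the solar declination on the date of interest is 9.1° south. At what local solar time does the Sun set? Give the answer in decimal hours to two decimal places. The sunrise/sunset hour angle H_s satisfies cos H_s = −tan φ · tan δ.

−tan φ tan δ = −(-0.3307)(-0.1602) = -0.0530; H_s = arccos(-0.0530) = 93.04°.
Sunset is at 12 + H_s/15 = 12 + 6.203 = 18.203 h local solar time.

18.20 h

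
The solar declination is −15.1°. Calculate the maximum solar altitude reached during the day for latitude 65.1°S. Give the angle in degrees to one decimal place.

At local solar noon the hour angle is zero, so the elevation is 90° − |φ − δ| = 90° − |-65.1° − (-15.1°)| = 90° − 50.0° = 40.0°.

40.0°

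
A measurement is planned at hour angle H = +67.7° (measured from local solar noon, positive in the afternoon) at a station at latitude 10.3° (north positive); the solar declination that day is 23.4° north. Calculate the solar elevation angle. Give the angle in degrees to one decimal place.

24.4°

With φ = 10.3°, δ = 23.4°, H = 67.70°: sin φ sin δ = 0.0710, cos φ cos δ cos H = 0.3426, so cos θ_z = 0.4136.
θ_z = arccos(0.4136) = 65.57°, so the elevation is 90° − 65.57° = 24.43°.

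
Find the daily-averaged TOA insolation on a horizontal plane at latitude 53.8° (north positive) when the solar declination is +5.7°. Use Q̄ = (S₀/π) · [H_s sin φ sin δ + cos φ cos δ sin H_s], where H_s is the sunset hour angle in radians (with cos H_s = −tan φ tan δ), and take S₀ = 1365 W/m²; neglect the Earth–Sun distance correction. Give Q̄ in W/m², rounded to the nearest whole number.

312 W/m²

−tan φ tan δ = −(1.3663)(0.0998) = -0.1364; H_s = arccos(-0.1364) = 97.84°. In radians, H_s = 1.7076.
H_s sin φ sin δ = 1.7076 × 0.8070 × 0.0993 = 0.1368.
cos φ cos δ sin H_s = 0.5906 × 0.9951 × 0.9907 = 0.5822.
Q̄ = (1365/π) × (0.1368 + 0.5822) = 434.49 × 0.7190 = 312.40 W/m².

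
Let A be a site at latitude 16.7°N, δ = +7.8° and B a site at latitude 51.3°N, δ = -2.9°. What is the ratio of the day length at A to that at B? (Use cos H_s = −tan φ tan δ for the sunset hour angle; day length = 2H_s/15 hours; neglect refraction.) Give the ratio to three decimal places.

1.069

A: H_s = arccos(−tan 16.7° · tan 7.8°) = 92.36°, so 2H_s/15 = 12.3147 h.
B: H_s = arccos(−tan 51.3° · tan -2.9°) = 86.37°, so 2H_s/15 = 11.5160 h.
Ratio A/B = 12.3147 / 11.5160 = 1.0694.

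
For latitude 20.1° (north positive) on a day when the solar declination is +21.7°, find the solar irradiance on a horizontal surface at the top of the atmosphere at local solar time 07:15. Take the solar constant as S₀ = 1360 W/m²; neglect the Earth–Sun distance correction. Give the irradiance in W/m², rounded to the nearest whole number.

554 W/m²

Hour angle H = 15° × (7.25 − 12) = -71.25°.
With φ = 20.1°, δ = 21.7°, H = -71.25°: sin φ sin δ = 0.1271, cos φ cos δ cos H = 0.2805, so cos θ_z = 0.4076.
Top-of-atmosphere irradiance = S₀ cos θ_z = 1360 × 0.4076 = 554.34 W/m².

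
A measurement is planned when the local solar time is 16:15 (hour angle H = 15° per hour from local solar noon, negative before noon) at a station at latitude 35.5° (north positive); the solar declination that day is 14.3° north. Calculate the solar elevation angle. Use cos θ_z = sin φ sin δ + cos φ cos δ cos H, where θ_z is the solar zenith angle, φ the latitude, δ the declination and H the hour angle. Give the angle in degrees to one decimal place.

29.5°

Hour angle H = 15° × (16.25 − 12) = 63.75°.
cos θ_z = sin(35.5°) sin(14.3°) + cos(35.5°) cos(14.3°) cos(63.75°) = 0.1434 + 0.3489 = 0.4923.
θ_z = arccos(0.4923) = 60.51°, so the elevation is 90° − 60.51° = 29.49°.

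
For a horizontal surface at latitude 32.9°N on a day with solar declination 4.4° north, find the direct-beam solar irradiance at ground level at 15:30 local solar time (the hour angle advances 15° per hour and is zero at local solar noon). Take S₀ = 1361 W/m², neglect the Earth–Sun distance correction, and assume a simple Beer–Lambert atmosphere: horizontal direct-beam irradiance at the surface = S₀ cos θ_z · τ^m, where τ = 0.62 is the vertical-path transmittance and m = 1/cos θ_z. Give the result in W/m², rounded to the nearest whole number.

Hour angle H = 15° × (15.5 − 12) = 52.50°.
cos θ_z = sin φ sin δ + cos φ cos δ cos H = (0.5432)(0.0767) + (0.8396)(0.9971)(0.6088) = 0.5513.
Air mass m = 1/cos θ_z = 1/0.5513 = 1.814; τ^m = 0.62^1.814 = 0.4201.
Surface direct beam = 1361 × 0.5513 × 0.4201 = 315.21 W/m².

315 W/m²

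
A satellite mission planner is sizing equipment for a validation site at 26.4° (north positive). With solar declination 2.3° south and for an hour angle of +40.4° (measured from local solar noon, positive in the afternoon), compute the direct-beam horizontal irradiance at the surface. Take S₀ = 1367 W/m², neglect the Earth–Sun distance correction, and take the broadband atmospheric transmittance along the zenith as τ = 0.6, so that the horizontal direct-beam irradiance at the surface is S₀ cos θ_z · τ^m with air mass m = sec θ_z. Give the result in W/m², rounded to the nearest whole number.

420 W/m²

With φ = 26.4°, δ = -2.3°, H = 40.40°: sin φ sin δ = -0.0178, cos φ cos δ cos H = 0.6816, so cos θ_z = 0.6638.
Air mass m = 1/cos θ_z = 1/0.6638 = 1.506; τ^m = 0.6^1.506 = 0.4633.
Surface direct beam = 1367 × 0.6638 × 0.4633 = 420.41 W/m².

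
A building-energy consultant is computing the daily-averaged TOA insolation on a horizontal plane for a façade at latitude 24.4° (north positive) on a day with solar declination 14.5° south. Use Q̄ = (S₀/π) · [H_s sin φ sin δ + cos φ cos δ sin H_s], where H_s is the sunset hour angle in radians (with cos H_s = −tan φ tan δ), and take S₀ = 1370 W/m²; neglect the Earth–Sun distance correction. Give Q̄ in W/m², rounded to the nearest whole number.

cos H_s = −tan(24.4°) · tan(-14.5°) = 0.1173, so H_s = arccos(0.1173) = 83.26°. In radians, H_s = 1.4532.
H_s sin φ sin δ = 1.4532 × 0.4131 × -0.2504 = -0.1503.
cos φ cos δ sin H_s = 0.9107 × 0.9681 × 0.9931 = 0.8756.
Q̄ = (1370/π) × (-0.1503 + 0.8756) = 436.08 × 0.7253 = 316.29 W/m².

316 W/m²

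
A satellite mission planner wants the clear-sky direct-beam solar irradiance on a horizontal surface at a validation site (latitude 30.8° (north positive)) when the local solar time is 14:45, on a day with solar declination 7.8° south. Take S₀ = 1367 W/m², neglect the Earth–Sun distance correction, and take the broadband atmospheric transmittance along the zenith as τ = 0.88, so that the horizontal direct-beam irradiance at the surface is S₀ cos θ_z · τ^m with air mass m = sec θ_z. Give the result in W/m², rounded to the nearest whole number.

623 W/m²

Hour angle H = 15° × (14.75 − 12) = 41.25°.
cos θ_z = sin(30.8°) sin(-7.8°) + cos(30.8°) cos(-7.8°) cos(41.25°) = -0.0695 + 0.6398 = 0.5703.
Air mass m = 1/cos θ_z = 1/0.5703 = 1.753; τ^m = 0.88^1.753 = 0.7992.
Surface direct beam = 1367 × 0.5703 × 0.7992 = 623.06 W/m².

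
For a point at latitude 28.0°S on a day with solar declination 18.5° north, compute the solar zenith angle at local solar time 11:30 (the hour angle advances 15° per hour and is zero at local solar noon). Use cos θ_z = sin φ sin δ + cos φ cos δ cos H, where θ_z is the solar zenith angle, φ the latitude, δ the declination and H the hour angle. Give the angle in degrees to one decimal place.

Hour angle H = 15° × (11.5 − 12) = -7.50°.
cos θ_z = sin(-28.0°) sin(18.5°) + cos(-28.0°) cos(18.5°) cos(-7.50°) = -0.1490 + 0.8302 = 0.6812.
θ_z = arccos(0.6812) = 47.06°.

47.1°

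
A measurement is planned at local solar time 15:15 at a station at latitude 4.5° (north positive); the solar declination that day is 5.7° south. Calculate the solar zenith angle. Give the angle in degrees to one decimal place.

49.7°

Hour angle H = 15° × (15.25 − 12) = 48.75°.
cos θ_z = sin(4.5°) sin(-5.7°) + cos(4.5°) cos(-5.7°) cos(48.75°) = -0.0078 + 0.6541 = 0.6463.
θ_z = arccos(0.6463) = 49.74°.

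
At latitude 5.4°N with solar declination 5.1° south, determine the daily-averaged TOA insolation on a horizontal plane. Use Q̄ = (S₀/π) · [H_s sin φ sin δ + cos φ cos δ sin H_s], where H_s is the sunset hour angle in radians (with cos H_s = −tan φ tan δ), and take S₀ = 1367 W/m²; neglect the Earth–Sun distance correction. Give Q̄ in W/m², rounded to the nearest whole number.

cos H_s = −tan(5.4°) · tan(-5.1°) = 0.0084, so H_s = arccos(0.0084) = 89.52°. In radians, H_s = 1.5624.
H_s sin φ sin δ = 1.5624 × 0.0941 × -0.0889 = -0.0131.
cos φ cos δ sin H_s = 0.9956 × 0.9960 × 1.0000 = 0.9916.
Q̄ = (1367/π) × (-0.0131 + 0.9916) = 435.13 × 0.9785 = 425.77 W/m².

426 W/m²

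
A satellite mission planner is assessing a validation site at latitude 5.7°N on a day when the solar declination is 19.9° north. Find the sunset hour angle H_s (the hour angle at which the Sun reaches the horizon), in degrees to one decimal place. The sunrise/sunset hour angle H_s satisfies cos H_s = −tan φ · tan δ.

92.1°

The sunset hour angle satisfies cos H_s = −tan φ tan δ = -0.0361, giving H_s = 92.07°.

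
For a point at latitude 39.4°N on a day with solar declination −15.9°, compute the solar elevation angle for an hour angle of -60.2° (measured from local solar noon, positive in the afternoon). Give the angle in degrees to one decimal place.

cos θ_z = sin(39.4°) sin(-15.9°) + cos(39.4°) cos(-15.9°) cos(-60.20°) = -0.1739 + 0.3693 = 0.1954.
θ_z = arccos(0.1954) = 78.73°, so the elevation is 90° − 78.73° = 11.27°.

11.3°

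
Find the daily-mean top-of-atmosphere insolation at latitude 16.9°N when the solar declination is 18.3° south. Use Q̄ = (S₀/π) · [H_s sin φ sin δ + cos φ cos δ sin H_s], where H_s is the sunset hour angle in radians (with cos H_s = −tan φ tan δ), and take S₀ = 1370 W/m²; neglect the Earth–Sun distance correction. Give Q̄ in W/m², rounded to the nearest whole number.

336 W/m²

−tan φ tan δ = −(0.3038)(-0.3307) = 0.1005; H_s = arccos(0.1005) = 84.23°. In radians, H_s = 1.4701.
H_s sin φ sin δ = 1.4701 × 0.2907 × -0.3140 = -0.1342.
cos φ cos δ sin H_s = 0.9568 × 0.9494 × 0.9949 = 0.9038.
Q̄ = (1370/π) × (-0.1342 + 0.9038) = 436.08 × 0.7696 = 335.61 W/m².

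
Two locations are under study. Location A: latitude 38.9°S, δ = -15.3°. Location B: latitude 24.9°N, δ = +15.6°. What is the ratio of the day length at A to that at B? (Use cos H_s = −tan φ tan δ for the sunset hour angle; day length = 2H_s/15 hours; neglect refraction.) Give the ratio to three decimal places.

1.054

A: H_s = arccos(−tan -38.9° · tan -15.3°) = 102.75°, so 2H_s/15 = 13.7000 h.
B: H_s = arccos(−tan 24.9° · tan 15.6°) = 97.45°, so 2H_s/15 = 12.9933 h.
Ratio A/B = 13.7000 / 12.9933 = 1.0544.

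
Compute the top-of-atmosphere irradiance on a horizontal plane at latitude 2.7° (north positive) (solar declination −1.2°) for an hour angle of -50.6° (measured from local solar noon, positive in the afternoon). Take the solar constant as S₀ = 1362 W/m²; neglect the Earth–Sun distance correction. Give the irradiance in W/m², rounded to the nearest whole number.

862 W/m²

With φ = 2.7°, δ = -1.2°, H = -50.60°: sin φ sin δ = -0.0010, cos φ cos δ cos H = 0.6339, so cos θ_z = 0.6329.
Top-of-atmosphere irradiance = S₀ cos θ_z = 1362 × 0.6329 = 862.01 W/m².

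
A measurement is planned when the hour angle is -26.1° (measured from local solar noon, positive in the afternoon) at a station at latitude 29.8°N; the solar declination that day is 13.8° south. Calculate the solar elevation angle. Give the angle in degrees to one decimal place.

cos θ_z = sin(29.8°) sin(-13.8°) + cos(29.8°) cos(-13.8°) cos(-26.10°) = -0.1185 + 0.7568 = 0.6383.
θ_z = arccos(0.6383) = 50.33°, so the elevation is 90° − 50.33° = 39.67°.

39.7°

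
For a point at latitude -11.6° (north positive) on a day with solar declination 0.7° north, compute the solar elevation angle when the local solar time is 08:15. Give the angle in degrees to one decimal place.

Hour angle H = 15° × (8.25 − 12) = -56.25°.
cos θ_z = sin φ sin δ + cos φ cos δ cos H = (-0.2011)(0.0122) + (0.9796)(0.9999)(0.5556) = 0.5418.
θ_z = arccos(0.5418) = 57.19°, so the elevation is 90° − 57.19° = 32.81°.

32.8°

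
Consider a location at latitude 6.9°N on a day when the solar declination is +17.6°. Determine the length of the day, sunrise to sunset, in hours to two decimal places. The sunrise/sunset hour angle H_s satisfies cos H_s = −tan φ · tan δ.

12.29 hours

−tan φ tan δ = −(0.1210)(0.3172) = -0.0384; H_s = arccos(-0.0384) = 92.20°.
Day length = 2 H_s / 15° h⁻¹ = 184.40° / 15 = 12.293 h.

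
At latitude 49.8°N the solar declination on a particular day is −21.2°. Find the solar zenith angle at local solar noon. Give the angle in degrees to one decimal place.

71.0°

At local solar noon the hour angle is zero, so the zenith angle is |φ − δ| = |49.8° − (-21.2°)| = 71.0°.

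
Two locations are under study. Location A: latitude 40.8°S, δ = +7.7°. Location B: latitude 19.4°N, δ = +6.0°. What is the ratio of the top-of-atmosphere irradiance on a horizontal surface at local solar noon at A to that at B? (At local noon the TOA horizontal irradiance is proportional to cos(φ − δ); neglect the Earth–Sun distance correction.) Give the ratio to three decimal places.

0.681

A: cos θ_z = cos(-40.8° − (7.7°)) = 0.6626.
B: cos θ_z = cos(19.4° − (6.0°)) = 0.9728.
Ratio A/B = 0.6626 / 0.9728 = 0.6811.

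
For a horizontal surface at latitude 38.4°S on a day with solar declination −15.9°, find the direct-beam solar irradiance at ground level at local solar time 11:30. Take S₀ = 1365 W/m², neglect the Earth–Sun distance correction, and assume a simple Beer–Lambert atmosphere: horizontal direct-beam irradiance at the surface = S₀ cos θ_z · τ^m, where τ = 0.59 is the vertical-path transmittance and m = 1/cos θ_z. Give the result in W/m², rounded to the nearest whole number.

705 W/m²

Hour angle H = 15° × (11.5 − 12) = -7.50°.
With φ = -38.4°, δ = -15.9°, H = -7.50°: sin φ sin δ = 0.1702, cos φ cos δ cos H = 0.7473, so cos θ_z = 0.9175.
Air mass m = 1/cos θ_z = 1/0.9175 = 1.090; τ^m = 0.59^1.090 = 0.5626.
Surface direct beam = 1365 × 0.9175 × 0.5626 = 704.59 W/m².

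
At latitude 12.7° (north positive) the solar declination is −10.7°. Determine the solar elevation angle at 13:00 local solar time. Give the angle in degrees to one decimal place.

62.3°

Hour angle H = 15° × (13 − 12) = 15.00°.
With φ = 12.7°, δ = -10.7°, H = 15.00°: sin φ sin δ = -0.0408, cos φ cos δ cos H = 0.9259, so cos θ_z = 0.8851.
θ_z = arccos(0.8851) = 27.74°, so the elevation is 90° − 27.74° = 62.26°.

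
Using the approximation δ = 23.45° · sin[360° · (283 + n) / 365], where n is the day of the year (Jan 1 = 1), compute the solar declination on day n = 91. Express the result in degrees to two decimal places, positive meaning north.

+3.62°

360 × (283 + 91) / 365 = 368.877°; sin(368.877°) = 0.1543.
δ = 23.45 × 0.1543 = 3.618° ≈ +3.62°.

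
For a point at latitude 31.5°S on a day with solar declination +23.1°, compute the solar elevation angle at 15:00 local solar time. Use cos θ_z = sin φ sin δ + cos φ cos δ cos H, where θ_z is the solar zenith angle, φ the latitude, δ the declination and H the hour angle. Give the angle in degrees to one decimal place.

Hour angle H = 15° × (15 − 12) = 45.00°.
cos θ_z = sin φ sin δ + cos φ cos δ cos H = (-0.5225)(0.3923) + (0.8526)(0.9198)(0.7071) = 0.3495.
θ_z = arccos(0.3495) = 69.54°, so the elevation is 90° − 69.54° = 20.46°.

20.5°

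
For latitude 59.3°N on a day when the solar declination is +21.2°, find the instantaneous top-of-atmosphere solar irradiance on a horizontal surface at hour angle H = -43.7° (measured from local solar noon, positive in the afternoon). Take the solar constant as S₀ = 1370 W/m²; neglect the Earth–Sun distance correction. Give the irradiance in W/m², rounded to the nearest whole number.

With φ = 59.3°, δ = 21.2°, H = -43.70°: sin φ sin δ = 0.3109, cos φ cos δ cos H = 0.3441, so cos θ_z = 0.6550.
Top-of-atmosphere irradiance = S₀ cos θ_z = 1370 × 0.6550 = 897.35 W/m².

897 W/m²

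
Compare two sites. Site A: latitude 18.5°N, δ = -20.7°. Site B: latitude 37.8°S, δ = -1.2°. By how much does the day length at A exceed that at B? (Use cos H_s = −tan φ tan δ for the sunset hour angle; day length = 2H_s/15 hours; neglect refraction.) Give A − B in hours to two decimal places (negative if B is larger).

A: H_s = arccos(−tan 18.5° · tan -20.7°) = 82.74°, so 2H_s/15 = 11.0320 h.
B: H_s = arccos(−tan -37.8° · tan -1.2°) = 90.93°, so 2H_s/15 = 12.1240 h.
A − B = 11.0320 − 12.1240 = -1.0920 h.

-1.09 h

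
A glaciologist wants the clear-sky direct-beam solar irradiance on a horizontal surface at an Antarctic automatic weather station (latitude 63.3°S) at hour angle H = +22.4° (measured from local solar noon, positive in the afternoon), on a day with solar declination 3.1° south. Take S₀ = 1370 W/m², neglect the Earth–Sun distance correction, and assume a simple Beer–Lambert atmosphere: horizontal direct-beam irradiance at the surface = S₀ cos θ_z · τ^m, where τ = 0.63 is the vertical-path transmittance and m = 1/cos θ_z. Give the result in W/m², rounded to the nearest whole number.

cos θ_z = sin φ sin δ + cos φ cos δ cos H = (-0.8934)(-0.0541) + (0.4493)(0.9985)(0.9245) = 0.4631.
Air mass m = 1/cos θ_z = 1/0.4631 = 2.159; τ^m = 0.63^2.159 = 0.3688.
Surface direct beam = 1370 × 0.4631 × 0.3688 = 233.98 W/m².

234 W/m²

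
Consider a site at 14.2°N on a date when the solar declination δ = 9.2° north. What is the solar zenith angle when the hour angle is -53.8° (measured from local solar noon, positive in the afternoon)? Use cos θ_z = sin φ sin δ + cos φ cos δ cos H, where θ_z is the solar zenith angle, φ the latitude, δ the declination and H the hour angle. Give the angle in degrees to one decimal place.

52.8°

With φ = 14.2°, δ = 9.2°, H = -53.80°: sin φ sin δ = 0.0392, cos φ cos δ cos H = 0.5652, so cos θ_z = 0.6044.
θ_z = arccos(0.6044) = 52.81°.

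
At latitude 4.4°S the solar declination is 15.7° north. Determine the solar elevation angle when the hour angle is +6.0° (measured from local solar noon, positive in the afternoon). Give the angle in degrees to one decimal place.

cos θ_z = sin(-4.4°) sin(15.7°) + cos(-4.4°) cos(15.7°) cos(6.00°) = -0.0208 + 0.9546 = 0.9338.
θ_z = arccos(0.9338) = 20.96°, so the elevation is 90° − 20.96° = 69.04°.

69.0°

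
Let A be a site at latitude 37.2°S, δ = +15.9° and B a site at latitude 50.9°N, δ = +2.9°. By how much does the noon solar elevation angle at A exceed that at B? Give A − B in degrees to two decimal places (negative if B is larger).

A: 90° − |-37.2 − (15.9)| = 36.90°.
B: 90° − |50.9 − (2.9)| = 42.00°.
A − B = 36.90 − 42.00 = -5.10°.

-5.10°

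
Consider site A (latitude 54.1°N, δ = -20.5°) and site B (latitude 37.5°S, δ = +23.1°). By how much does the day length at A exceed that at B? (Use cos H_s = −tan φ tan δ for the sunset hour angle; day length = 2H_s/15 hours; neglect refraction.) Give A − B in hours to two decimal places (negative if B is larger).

-1.60 h

A: H_s = arccos(−tan 54.1° · tan -20.5°) = 58.90°, so 2H_s/15 = 7.8533 h.
B: H_s = arccos(−tan -37.5° · tan 23.1°) = 70.90°, so 2H_s/15 = 9.4533 h.
A − B = 7.8533 − 9.4533 = -1.6000 h.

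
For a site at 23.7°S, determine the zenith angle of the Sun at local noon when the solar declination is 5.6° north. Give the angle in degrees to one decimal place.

29.3°

At local solar noon the hour angle is zero, so the zenith angle is |φ − δ| = |-23.7° − (5.6°)| = 29.3°.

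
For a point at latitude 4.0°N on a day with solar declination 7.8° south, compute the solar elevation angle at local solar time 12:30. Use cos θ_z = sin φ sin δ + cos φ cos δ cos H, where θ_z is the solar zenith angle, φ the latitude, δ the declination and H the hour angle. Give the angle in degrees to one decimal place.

76.0°

Hour angle H = 15° × (12.5 − 12) = 7.50°.
With φ = 4.0°, δ = -7.8°, H = 7.50°: sin φ sin δ = -0.0095, cos φ cos δ cos H = 0.9799, so cos θ_z = 0.9704.
θ_z = arccos(0.9704) = 13.98°, so the elevation is 90° − 13.98° = 76.02°.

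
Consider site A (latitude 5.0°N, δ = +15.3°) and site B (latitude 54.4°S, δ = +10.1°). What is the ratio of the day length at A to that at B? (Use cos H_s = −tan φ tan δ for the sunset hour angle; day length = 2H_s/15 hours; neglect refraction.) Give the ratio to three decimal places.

A: H_s = arccos(−tan 5.0° · tan 15.3°) = 91.37°, so 2H_s/15 = 12.1827 h.
B: H_s = arccos(−tan -54.4° · tan 10.1°) = 75.59°, so 2H_s/15 = 10.0787 h.
Ratio A/B = 12.1827 / 10.0787 = 1.2088.

1.209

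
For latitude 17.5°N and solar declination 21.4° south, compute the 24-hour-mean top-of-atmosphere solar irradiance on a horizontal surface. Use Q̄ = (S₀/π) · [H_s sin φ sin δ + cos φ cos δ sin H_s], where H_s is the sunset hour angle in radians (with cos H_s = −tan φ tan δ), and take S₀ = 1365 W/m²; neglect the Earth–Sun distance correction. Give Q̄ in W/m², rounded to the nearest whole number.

314 W/m²

−tan φ tan δ = −(0.3153)(-0.3919) = 0.1236; H_s = arccos(0.1236) = 82.90°. In radians, H_s = 1.4469.
H_s sin φ sin δ = 1.4469 × 0.3007 × -0.3649 = -0.1588.
cos φ cos δ sin H_s = 0.9537 × 0.9311 × 0.9923 = 0.8812.
Q̄ = (1365/π) × (-0.1588 + 0.8812) = 434.49 × 0.7224 = 313.88 W/m².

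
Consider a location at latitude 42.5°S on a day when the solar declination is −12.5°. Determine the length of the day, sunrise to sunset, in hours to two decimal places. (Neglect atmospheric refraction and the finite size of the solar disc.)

13.56 hours

cos H_s = −tan(-42.5°) · tan(-12.5°) = -0.2031, so H_s = arccos(-0.2031) = 101.72°.
Day length = 2 H_s / 15° h⁻¹ = 203.44° / 15 = 13.563 h.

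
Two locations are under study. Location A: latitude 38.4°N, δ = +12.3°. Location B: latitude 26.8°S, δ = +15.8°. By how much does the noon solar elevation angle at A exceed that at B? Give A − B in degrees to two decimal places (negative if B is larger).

+16.50°

A: 90° − |38.4 − (12.3)| = 63.90°.
B: 90° − |-26.8 − (15.8)| = 47.40°.
A − B = 63.90 − 47.40 = 16.50°.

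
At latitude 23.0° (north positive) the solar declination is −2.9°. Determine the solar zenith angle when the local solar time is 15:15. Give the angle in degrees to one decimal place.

54.1°

Hour angle H = 15° × (15.25 − 12) = 48.75°.
With φ = 23.0°, δ = -2.9°, H = 48.75°: sin φ sin δ = -0.0198, cos φ cos δ cos H = 0.6062, so cos θ_z = 0.5864.
θ_z = arccos(0.5864) = 54.10°.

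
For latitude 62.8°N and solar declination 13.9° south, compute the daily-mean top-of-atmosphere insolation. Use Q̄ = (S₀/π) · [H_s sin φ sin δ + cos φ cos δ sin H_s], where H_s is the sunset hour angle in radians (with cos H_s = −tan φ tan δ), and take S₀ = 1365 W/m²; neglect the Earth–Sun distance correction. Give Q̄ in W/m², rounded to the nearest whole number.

The sunset hour angle satisfies cos H_s = −tan φ tan δ = 0.4815, giving H_s = 61.22°. In radians, H_s = 1.0685.
H_s sin φ sin δ = 1.0685 × 0.8894 × -0.2402 = -0.2283.
cos φ cos δ sin H_s = 0.4571 × 0.9707 × 0.8765 = 0.3889.
Q̄ = (1365/π) × (-0.2283 + 0.3889) = 434.49 × 0.1606 = 69.78 W/m².

70 W/m²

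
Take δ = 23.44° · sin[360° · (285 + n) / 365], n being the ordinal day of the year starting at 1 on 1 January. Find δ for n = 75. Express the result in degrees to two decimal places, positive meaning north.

360 × (285 + 75) / 365 = 355.068°; sin(355.068°) = -0.0860.
δ = 23.44 × -0.0860 = -2.016° ≈ -2.02°.

-2.02°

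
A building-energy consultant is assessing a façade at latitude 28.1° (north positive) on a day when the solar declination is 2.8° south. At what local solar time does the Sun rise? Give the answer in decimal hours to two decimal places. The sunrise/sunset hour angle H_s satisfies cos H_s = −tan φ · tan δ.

6.10 h

cos H_s = −tan(28.1°) · tan(-2.8°) = 0.0261, so H_s = arccos(0.0261) = 88.50°.
Sunrise is at 12 − H_s/15 = 12 − 5.900 = 6.100 h local solar time.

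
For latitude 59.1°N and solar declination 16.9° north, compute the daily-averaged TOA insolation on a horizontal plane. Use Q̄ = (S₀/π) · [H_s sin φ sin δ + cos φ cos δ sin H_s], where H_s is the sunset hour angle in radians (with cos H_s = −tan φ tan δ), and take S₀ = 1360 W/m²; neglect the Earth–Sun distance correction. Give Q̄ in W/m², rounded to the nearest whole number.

410 W/m²

The sunset hour angle satisfies cos H_s = −tan φ tan δ = -0.5077, giving H_s = 120.51°. In radians, H_s = 2.1033.
H_s sin φ sin δ = 2.1033 × 0.8581 × 0.2907 = 0.5247.
cos φ cos δ sin H_s = 0.5135 × 0.9568 × 0.8615 = 0.4233.
Q̄ = (1360/π) × (0.5247 + 0.4233) = 432.90 × 0.9480 = 410.39 W/m².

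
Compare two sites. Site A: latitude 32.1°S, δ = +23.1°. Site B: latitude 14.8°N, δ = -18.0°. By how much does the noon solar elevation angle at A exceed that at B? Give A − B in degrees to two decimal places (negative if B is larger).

A: 90° − |-32.1 − (23.1)| = 34.80°.
B: 90° − |14.8 − (-18.0)| = 57.20°.
A − B = 34.80 − 57.20 = -22.40°.

-22.40°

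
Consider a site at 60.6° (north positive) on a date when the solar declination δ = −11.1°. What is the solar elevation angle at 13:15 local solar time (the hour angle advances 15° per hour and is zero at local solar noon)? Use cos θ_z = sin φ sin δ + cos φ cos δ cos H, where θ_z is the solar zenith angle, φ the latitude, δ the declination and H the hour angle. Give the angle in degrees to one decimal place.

16.8°

Hour angle H = 15° × (13.25 − 12) = 18.75°.
cos θ_z = sin φ sin δ + cos φ cos δ cos H = (0.8712)(-0.1925) + (0.4909)(0.9813)(0.9469) = 0.2884.
θ_z = arccos(0.2884) = 73.24°, so the elevation is 90° − 73.24° = 16.76°.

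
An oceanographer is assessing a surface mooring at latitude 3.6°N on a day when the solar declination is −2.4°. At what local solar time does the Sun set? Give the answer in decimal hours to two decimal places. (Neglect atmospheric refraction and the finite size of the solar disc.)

The sunset hour angle satisfies cos H_s = −tan φ tan δ = 0.0026, giving H_s = 89.85°.
Sunset is at 12 + H_s/15 = 12 + 5.990 = 17.990 h local solar time.

17.99 h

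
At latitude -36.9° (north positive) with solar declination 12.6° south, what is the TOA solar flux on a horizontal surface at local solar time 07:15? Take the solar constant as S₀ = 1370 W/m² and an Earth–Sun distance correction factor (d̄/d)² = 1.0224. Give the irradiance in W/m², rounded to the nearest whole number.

Hour angle H = 15° × (7.25 − 12) = -71.25°.
cos θ_z = sin φ sin δ + cos φ cos δ cos H = (-0.6004)(-0.2181) + (0.7997)(0.9759)(0.3214) = 0.3818.
Top-of-atmosphere irradiance = S₀ (d̄/d)² cos θ_z = 1370 × 1.0224 × 0.3818 = 534.78 W/m².

535 W/m²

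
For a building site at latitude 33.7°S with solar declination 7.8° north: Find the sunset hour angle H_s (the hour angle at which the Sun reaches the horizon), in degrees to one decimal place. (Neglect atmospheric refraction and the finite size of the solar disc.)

84.8°

cos H_s = −tan(-33.7°) · tan(7.8°) = 0.0914, so H_s = arccos(0.0914) = 84.76°.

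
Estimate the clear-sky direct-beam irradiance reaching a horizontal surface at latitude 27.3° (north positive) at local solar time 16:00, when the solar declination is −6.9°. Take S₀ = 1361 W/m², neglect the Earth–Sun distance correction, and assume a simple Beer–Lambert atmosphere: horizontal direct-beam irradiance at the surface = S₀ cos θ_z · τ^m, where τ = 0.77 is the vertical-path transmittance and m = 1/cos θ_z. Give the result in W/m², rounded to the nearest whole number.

267 W/m²

Hour angle H = 15° × (16 − 12) = 60.00°.
cos θ_z = sin φ sin δ + cos φ cos δ cos H = (0.4586)(-0.1201) + (0.8886)(0.9928)(0.5000) = 0.3860.
Air mass m = 1/cos θ_z = 1/0.3860 = 2.591; τ^m = 0.77^2.591 = 0.5080.
Surface direct beam = 1361 × 0.3860 × 0.5080 = 266.88 W/m².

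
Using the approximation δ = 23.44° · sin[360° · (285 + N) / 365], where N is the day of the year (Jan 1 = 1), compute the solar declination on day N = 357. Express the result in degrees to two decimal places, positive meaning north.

360 × (285 + 357) / 365 = 633.205°; sin(633.205°) = -0.9984.
δ = 23.44 × -0.9984 = -23.402° ≈ -23.40°.

-23.40°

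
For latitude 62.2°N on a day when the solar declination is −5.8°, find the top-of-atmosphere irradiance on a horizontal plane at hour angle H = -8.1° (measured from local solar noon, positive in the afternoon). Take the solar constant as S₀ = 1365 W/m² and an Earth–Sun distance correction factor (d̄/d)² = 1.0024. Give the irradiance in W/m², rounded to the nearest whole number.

506 W/m²

cos θ_z = sin φ sin δ + cos φ cos δ cos H = (0.8846)(-0.1011) + (0.4664)(0.9949)(0.9900) = 0.3699.
Top-of-atmosphere irradiance = S₀ (d̄/d)² cos θ_z = 1365 × 1.0024 × 0.3699 = 506.13 W/m².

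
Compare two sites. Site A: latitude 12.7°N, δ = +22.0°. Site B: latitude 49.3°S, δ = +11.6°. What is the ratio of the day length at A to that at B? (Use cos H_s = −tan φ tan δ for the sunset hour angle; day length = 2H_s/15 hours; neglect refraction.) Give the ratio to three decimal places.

1.250

A: H_s = arccos(−tan 12.7° · tan 22.0°) = 95.22°, so 2H_s/15 = 12.6960 h.
B: H_s = arccos(−tan -49.3° · tan 11.6°) = 76.19°, so 2H_s/15 = 10.1587 h.
Ratio A/B = 12.6960 / 10.1587 = 1.2498.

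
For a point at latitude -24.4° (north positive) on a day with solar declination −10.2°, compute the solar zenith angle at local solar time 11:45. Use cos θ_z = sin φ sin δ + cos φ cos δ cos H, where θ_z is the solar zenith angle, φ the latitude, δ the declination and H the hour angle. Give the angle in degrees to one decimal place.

Hour angle H = 15° × (11.75 − 12) = -3.75°.
cos θ_z = sin(-24.4°) sin(-10.2°) + cos(-24.4°) cos(-10.2°) cos(-3.75°) = 0.0732 + 0.8944 = 0.9676.
θ_z = arccos(0.9676) = 14.62°.

14.6°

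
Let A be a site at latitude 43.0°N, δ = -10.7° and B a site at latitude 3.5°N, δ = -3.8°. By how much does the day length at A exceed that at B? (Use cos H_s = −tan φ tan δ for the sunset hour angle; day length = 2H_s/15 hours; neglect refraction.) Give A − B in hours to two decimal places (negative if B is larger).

A: H_s = arccos(−tan 43.0° · tan -10.7°) = 79.85°, so 2H_s/15 = 10.6467 h.
B: H_s = arccos(−tan 3.5° · tan -3.8°) = 89.77°, so 2H_s/15 = 11.9693 h.
A − B = 10.6467 − 11.9693 = -1.3226 h.

-1.32 h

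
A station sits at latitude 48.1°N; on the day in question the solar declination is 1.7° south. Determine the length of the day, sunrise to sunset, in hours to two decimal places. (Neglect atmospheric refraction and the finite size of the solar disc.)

11.75 hours

cos H_s = −tan(48.1°) · tan(-1.7°) = 0.0331, so H_s = arccos(0.0331) = 88.10°.
Day length = 2 H_s / 15° h⁻¹ = 176.20° / 15 = 11.747 h.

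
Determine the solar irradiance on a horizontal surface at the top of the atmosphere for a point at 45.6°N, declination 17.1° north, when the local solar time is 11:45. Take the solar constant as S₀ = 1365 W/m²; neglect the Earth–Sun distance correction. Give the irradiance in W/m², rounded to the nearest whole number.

Hour angle H = 15° × (11.75 − 12) = -3.75°.
cos θ_z = sin φ sin δ + cos φ cos δ cos H = (0.7145)(0.2940) + (0.6997)(0.9558)(0.9979) = 0.8774.
Top-of-atmosphere irradiance = S₀ cos θ_z = 1365 × 0.8774 = 1197.65 W/m².

1198 W/m²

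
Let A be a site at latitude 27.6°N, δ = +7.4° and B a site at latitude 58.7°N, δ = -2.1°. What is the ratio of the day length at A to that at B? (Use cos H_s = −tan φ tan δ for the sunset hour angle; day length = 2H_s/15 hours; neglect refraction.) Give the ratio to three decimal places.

A: H_s = arccos(−tan 27.6° · tan 7.4°) = 93.89°, so 2H_s/15 = 12.5187 h.
B: H_s = arccos(−tan 58.7° · tan -2.1°) = 86.54°, so 2H_s/15 = 11.5387 h.
Ratio A/B = 12.5187 / 11.5387 = 1.0849.

1.085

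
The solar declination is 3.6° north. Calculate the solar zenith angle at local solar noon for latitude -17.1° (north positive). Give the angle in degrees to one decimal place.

20.7°

At local solar noon the hour angle is zero, so the zenith angle is |φ − δ| = |-17.1° − (3.6°)| = 20.7°.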